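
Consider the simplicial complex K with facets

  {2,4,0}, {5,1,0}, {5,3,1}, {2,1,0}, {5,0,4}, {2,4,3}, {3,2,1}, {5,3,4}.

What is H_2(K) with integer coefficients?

H_2 = Z.

Fix the vertex order 0 < 1 < 2 < 3 < 4 < 5 and write every simplex with vertices in increasing order. Then dim K = 2 and the simplices of K are:

  0-simplices (6): [0], [1], [2], [3], [4], [5]
  1-simplices (12): [0,1], [0,2], [0,4], [0,5], [1,2], [1,3], [1,5], [2,3], [2,4], [3,4], [3,5], [4,5]
  2-simplices (8): [0,1,2], [0,1,5], [0,2,4], [0,4,5], [1,2,3], [1,3,5], [2,3,4], [3,4,5]

so the chain groups are C_0 ≅ Z^6, C_1 ≅ Z^12, C_2 ≅ Z^8.

The boundary map ∂_1: C_1 → C_0 sends each edge [p,q] (with p < q) to q − p. For instance
  ∂[1,3] = [3] − [1].
As a 6×12 matrix over Z this has rank 5, with invariant factors (1,1,1,1,1).

Boundary ∂_2: C_2 → C_1 maps a triangle to the signed sum of its edges. For instance
  ∂[0,4,5] = [4,5] − [0,5] + [0,4],
  ∂[1,3,5] = [3,5] − [1,5] + [1,3].
This gives a 12×8 integer matrix of rank 7; reducing to Smith normal form yields diagonal entries (1,1,1,1,1,1,1).

From H_k ≅ ker(∂_k) / im(∂_{k+1}) we obtain:

  H_2: rank ker ∂_2 − rank ∂_3 = (8 − 7) − 0 = 1, and there is no ∂_3, so H_2 ≅ Z.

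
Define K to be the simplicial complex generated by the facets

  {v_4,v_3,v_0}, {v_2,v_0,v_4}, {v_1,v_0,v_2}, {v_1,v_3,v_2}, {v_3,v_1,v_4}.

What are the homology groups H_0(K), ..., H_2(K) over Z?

H_0 = Z,  H_1 = Z,  H_2 = 0.

Fix the vertex order v_0 < v_1 < v_2 < v_3 < v_4 and write every simplex with vertices in increasing order. Then dim K = 2 and the simplices of K are:

  0-simplices (5): [v_0], [v_1], [v_2], [v_3], [v_4]
  1-simplices (10): [v_0,v_1], [v_0,v_2], [v_0,v_3], [v_0,v_4], [v_1,v_2], [v_1,v_3], [v_1,v_4], [v_2,v_3], [v_2,v_4], [v_3,v_4]
  2-simplices (5): [v_0,v_1,v_2], [v_0,v_2,v_4], [v_0,v_3,v_4], [v_1,v_2,v_3], [v_1,v_3,v_4]

giving chain groups C_0 ≅ Z^5, C_1 ≅ Z^10, C_2 ≅ Z^5.

The boundary map ∂_1: C_1 → C_0 sends each edge [p,q] (with p < q) to q − p. For instance
  ∂[v_0,v_4] = [v_4] − [v_0].
This gives a 5×10 integer matrix of rank 4; reducing to Smith normal form yields diagonal entries (1,1,1,1).

The boundary map ∂_2: C_2 → C_1 maps a triangle to the signed sum of its edges. For instance
  ∂[v_1,v_2,v_3] = [v_2,v_3] − [v_1,v_3] + [v_1,v_2],
  ∂[v_0,v_1,v_2] = [v_1,v_2] − [v_0,v_2] + [v_0,v_1].
The 10×5 boundary matrix has rank 5 and Smith normal form diag(1,1,1,1,1).

From H_k ≅ ker(∂_k) / im(∂_{k+1}) we obtain:

  H_0: rank C_0 − rank ∂_1 = 5 − 4 = 1, and the invariant factors of ∂_1 are all 1, so H_0 ≅ Z.
  H_1: rank ker ∂_1 − rank ∂_2 = (10 − 4) − 5 = 1, and the invariant factors of ∂_2 are all 1, so H_1 ≅ Z.
  H_2: rank ker ∂_2 − rank ∂_3 = (5 − 5) − 0 = 0, and there is no ∂_3, so H_2 ≅ 0.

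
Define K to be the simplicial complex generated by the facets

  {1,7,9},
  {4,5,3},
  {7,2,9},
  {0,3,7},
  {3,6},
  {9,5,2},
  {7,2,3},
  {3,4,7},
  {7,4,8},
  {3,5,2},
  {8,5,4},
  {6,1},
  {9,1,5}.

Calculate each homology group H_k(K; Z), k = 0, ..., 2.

H_0 ≅ Z,  H_1 ≅ Z,  H_2 = 0.

K has 10 vertices, 21 edges, 11 triangles.
rank ∂_0 = 0, rank ∂_1 = 9 ⇒ b_0 = 10 − 0 − 9 = 1; all invariant factors of ∂_1 are 1 so no torsion. So H_0 ≅ Z.
rank ∂_1 = 9, rank ∂_2 = 11 ⇒ b_1 = 21 − 9 − 11 = 1; all invariant factors of ∂_2 are 1 so no torsion. So H_1 ≅ Z.
rank ∂_2 = 11, rank ∂_3 = 0 ⇒ b_2 = 11 − 11 − 0 = 0. So H_2 ≅ 0.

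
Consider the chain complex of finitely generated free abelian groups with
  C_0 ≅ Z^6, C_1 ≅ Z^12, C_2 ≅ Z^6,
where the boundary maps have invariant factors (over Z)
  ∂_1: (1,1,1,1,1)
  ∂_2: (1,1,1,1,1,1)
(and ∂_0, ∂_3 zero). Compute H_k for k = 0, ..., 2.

H_0 = Z,  H_1 = Z,  H_2 = 0.

H_0: b_0 = 6 − 0 − 5 = 1; torsion from ∂_1 factors > 1: none. So H_0 = Z.
H_1: b_1 = 12 − 5 − 6 = 1; torsion from ∂_2 factors > 1: none. So H_1 = Z.
H_2: b_2 = 6 − 6 − 0 = 0; torsion from ∂_3 factors > 1: none. So H_2 = 0.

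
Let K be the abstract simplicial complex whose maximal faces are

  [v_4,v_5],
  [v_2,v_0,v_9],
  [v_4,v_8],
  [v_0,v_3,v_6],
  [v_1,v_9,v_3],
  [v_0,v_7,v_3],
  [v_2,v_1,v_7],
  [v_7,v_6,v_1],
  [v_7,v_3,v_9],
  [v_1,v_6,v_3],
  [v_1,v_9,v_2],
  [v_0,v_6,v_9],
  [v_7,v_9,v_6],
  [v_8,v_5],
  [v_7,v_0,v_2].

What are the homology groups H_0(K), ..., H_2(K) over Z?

We work with the vertex ordering v_0 < v_1 < v_2 < v_3 < v_4 < v_5 < v_6 < v_7 < v_8 < v_9. The simplices of K, each written with vertices in increasing order, are:

  0-simplices (10): [v_0], [v_1], [v_2], [v_3], [v_4], [v_5], [v_6], [v_7], [v_8], [v_9]
  1-simplices (21): (21 of them)
  2-simplices (12): (12 of them)

Hence C_0 ≅ Z^10, C_1 ≅ Z^21, C_2 ≅ Z^12.

The boundary map ∂_1: C_1 → C_0 sends each edge [p,q] (with p < q) to q − p.
As a 10×21 matrix over Z this has rank 8, with invariant factors (1,1,1,1,1,1,1,1).

The boundary map ∂_2: C_2 → C_1 acts by ∂[p,q,r] = [q,r] − [p,r] + [p,q]. For instance
  ∂[v_1,v_3,v_9] = [v_3,v_9] − [v_1,v_9] + [v_1,v_3],
  ∂[v_0,v_3,v_7] = [v_3,v_7] − [v_0,v_7] + [v_0,v_3].
This gives a 21×12 integer matrix of rank 12; reducing to Smith normal form yields diagonal entries (1,1,1,1,1,1,1,1,1,1,1,2).

From H_k ≅ ker(∂_k) / im(∂_{k+1}) we obtain:

  H_0: rank C_0 − rank ∂_1 = 10 − 8 = 2, and the invariant factors of ∂_1 are all 1, so H_0 = Z^2.
  H_1: rank ker ∂_1 − rank ∂_2 = (21 − 8) − 12 = 1, and ∂_2 has invariant factor 2 > 1, so H_1 = Z ⊕ Z_2.
  H_2: rank ker ∂_2 − rank ∂_3 = (12 − 12) − 0 = 0, and there is no ∂_3, so H_2 = 0.

As a check, the Euler characteristic is 10 − 21 + 12 = 1, which agrees with 2 − 1 + 0 = 1.

H_0 ≅ Z^2,  H_1 ≅ Z ⊕ Z_2,  H_2 = 0.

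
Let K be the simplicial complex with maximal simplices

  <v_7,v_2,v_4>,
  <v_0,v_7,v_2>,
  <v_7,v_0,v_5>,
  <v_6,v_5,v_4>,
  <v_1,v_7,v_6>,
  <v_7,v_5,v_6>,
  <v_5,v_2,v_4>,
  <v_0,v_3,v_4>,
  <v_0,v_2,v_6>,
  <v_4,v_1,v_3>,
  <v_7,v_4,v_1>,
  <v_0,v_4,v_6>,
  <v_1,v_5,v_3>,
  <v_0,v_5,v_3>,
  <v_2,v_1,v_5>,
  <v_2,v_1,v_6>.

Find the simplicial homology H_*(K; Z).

H_0 ≅ Z,  H_1 ≅ Z^2,  H_2 ≅ Z.

Take the total order v_0 < v_1 < v_2 < v_3 < v_4 < v_5 < v_6 < v_7 on the vertex set. Then K (dimension 2) consists of the simplices:

  0-simplices (8): [v_0], [v_1], [v_2], [v_3], [v_4], [v_5], [v_6], [v_7]
  1-simplices (24): (24 of them)
  2-simplices (16): (16 of them)

so the chain groups are C_0 ≅ Z^8, C_1 ≅ Z^24, C_2 ≅ Z^16.

Boundary ∂_1: C_1 → C_0 sends each edge [p,q] (with p < q) to q − p.
The resulting 8×24 matrix has rank 7, and its Smith normal form has invariant factors (1,1,1,1,1,1,1).

Boundary ∂_2: C_2 → C_1 maps a triangle to the signed sum of its edges. For instance
  ∂[v_0,v_2,v_6] = [v_2,v_6] − [v_0,v_6] + [v_0,v_2],
  ∂[v_0,v_5,v_7] = [v_5,v_7] − [v_0,v_7] + [v_0,v_5].
As a 24×16 matrix over Z this has rank 15, with invariant factors (1,1,1,1,1,1,1,1,1,1,1,1,1,1,1).

Now H_k = ker ∂_k / im ∂_{k+1}, so:

  H_0: rank C_0 − rank ∂_1 = 8 − 7 = 1, and the invariant factors of ∂_1 are all 1, so H_0 ≅ Z.
  H_1: rank ker ∂_1 − rank ∂_2 = (24 − 7) − 15 = 2, and the invariant factors of ∂_2 are all 1, so H_1 ≅ Z^2.
  H_2: rank ker ∂_2 − rank ∂_3 = (16 − 15) − 0 = 1, and there is no ∂_3, so H_2 ≅ Z.

As a check, the Euler characteristic is 8 − 24 + 16 = 0, which agrees with 1 − 2 + 1 = 0.
(K is a triangulation of the torus T^2.)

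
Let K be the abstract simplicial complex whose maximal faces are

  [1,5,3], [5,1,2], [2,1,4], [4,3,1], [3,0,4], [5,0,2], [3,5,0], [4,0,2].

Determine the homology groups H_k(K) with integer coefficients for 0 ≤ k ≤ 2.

H_0 ≅ Z,  H_1 = 0,  H_2 ≅ Z.

We work with the vertex ordering 0 < 1 < 2 < 3 < 4 < 5. The simplices of K, each written with vertices in increasing order, are:

  0-simplices (6): [0], [1], [2], [3], [4], [5]
  1-simplices (12): [0,2], [0,3], [0,4], [0,5], [1,2], [1,3], [1,4], [1,5], [2,4], [2,5], [3,4], [3,5]
  2-simplices (8): [0,2,4], [0,2,5], [0,3,4], [0,3,5], [1,2,4], [1,2,5], [1,3,4], [1,3,5]

Hence C_0 ≅ Z^6, C_1 ≅ Z^12, C_2 ≅ Z^8.

∂_1: C_1 → C_0 maps an edge to its endpoints' difference, ∂[p,q] = q − p. For instance
  ∂[0,3] = [3] − [0].
The 6×12 boundary matrix has rank 5 and Smith normal form diag(1,1,1,1,1).

∂_2: C_2 → C_1 acts by ∂[p,q,r] = [q,r] − [p,r] + [p,q]. For instance
  ∂[1,3,5] = [3,5] − [1,5] + [1,3],
  ∂[1,2,4] = [2,4] − [1,4] + [1,2].
The resulting 12×8 matrix has rank 7, and its Smith normal form has invariant factors (1,1,1,1,1,1,1).

Now H_k = ker ∂_k / im ∂_{k+1}, so:

  H_0: rank C_0 − rank ∂_1 = 6 − 5 = 1, and the invariant factors of ∂_1 are all 1, so H_0 = Z.
  H_1: rank ker ∂_1 − rank ∂_2 = (12 − 5) − 7 = 0, and the invariant factors of ∂_2 are all 1, so H_1 = 0.
  H_2: rank ker ∂_2 − rank ∂_3 = (8 − 7) − 0 = 1, and there is no ∂_3, so H_2 = Z.

As a check, the Euler characteristic is 6 − 12 + 8 = 2, which agrees with 1 − 0 + 1 = 2.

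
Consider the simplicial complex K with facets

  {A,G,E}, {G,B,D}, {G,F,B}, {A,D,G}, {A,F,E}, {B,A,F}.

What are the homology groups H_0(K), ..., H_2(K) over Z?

H_0 ≅ Z,  H_1 ≅ Z,  H_2 = 0.

We work with the vertex ordering A < B < D < E < F < G. The simplices of K, each written with vertices in increasing order, are:

  0-simplices (6): A, B, D, E, F, G
  1-simplices (12): AB, AD, AE, AF, AG, BD, BF, BG, DG, EF, EG, FG
  2-simplices (6): ABF, ADG, AEF, AEG, BDG, BFG

so the chain groups are C_0 ≅ Z^6, C_1 ≅ Z^12, C_2 ≅ Z^6.

The boundary map ∂_1: C_1 → C_0 maps an edge to its endpoints' difference, ∂[p,q] = q − p. For instance
  ∂DG = G − D.
As a 6×12 matrix over Z this has rank 5, with invariant factors (1,1,1,1,1).

Boundary ∂_2: C_2 → C_1 sends each 2-simplex [p,q,r] to [q,r] − [p,r] + [p,q]. For instance
  ∂AEF = EF − AF + AE,
  ∂BDG = DG − BG + BD.
The resulting 12×6 matrix has rank 6, and its Smith normal form has invariant factors (1,1,1,1,1,1).

Reading off H_k = ker ∂_k / im ∂_{k+1}:

  H_0: rank C_0 − rank ∂_1 = 6 − 5 = 1, and the invariant factors of ∂_1 are all 1, so H_0 = Z.
  H_1: rank ker ∂_1 − rank ∂_2 = (12 − 5) − 6 = 1, and the invariant factors of ∂_2 are all 1, so H_1 = Z.
  H_2: rank ker ∂_2 − rank ∂_3 = (6 − 6) − 0 = 0, and there is no ∂_3, so H_2 = 0.

(K is a triangulation of the cylinder S^1 x I.)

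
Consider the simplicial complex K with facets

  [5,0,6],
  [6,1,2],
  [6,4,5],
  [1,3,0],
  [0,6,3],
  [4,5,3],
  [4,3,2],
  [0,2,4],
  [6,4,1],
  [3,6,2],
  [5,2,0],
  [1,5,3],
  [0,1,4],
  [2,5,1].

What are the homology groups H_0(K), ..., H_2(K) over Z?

Order the vertices as 0 < 1 < 2 < 3 < 4 < 5 < 6. Listing each simplex with vertices in this order, K has dimension 2 with simplices:

  0-simplices (7): [0], [1], [2], [3], [4], [5], [6]
  1-simplices (21): [0,1], [0,2], [0,3], [0,4], [0,5], [0,6], [1,2], [1,3], [1,4], [1,5], [1,6], [2,3], [2,4], [2,5], [2,6], [3,4], [3,5], [3,6], [4,5], [4,6], [5,6]
  2-simplices (14): [0,1,3], [0,1,4], [0,2,4], [0,2,5], [0,3,6], [0,5,6], [1,2,5], [1,2,6], [1,3,5], [1,4,6], [2,3,4], [2,3,6], [3,4,5], [4,5,6]

so the chain groups are C_0 ≅ Z^7, C_1 ≅ Z^21, C_2 ≅ Z^14.

The boundary map ∂_1: C_1 → C_0 sends each edge [p,q] (with p < q) to q − p. For instance
  ∂[2,4] = [4] − [2].
The resulting 7×21 matrix has rank 6, and its Smith normal form has invariant factors (1,1,1,1,1,1).

Boundary ∂_2: C_2 → C_1 acts by ∂[p,q,r] = [q,r] − [p,r] + [p,q]. For instance
  ∂[0,5,6] = [5,6] − [0,6] + [0,5],
  ∂[1,2,5] = [2,5] − [1,5] + [1,2].
The 21×14 boundary matrix has rank 13 and Smith normal form diag(1,1,1,1,1,1,1,1,1,1,1,1,1).

Now H_k = ker ∂_k / im ∂_{k+1}, so:

  H_0: rank C_0 − rank ∂_1 = 7 − 6 = 1, and the invariant factors of ∂_1 are all 1, so H_0 ≅ Z.
  H_1: rank ker ∂_1 − rank ∂_2 = (21 − 6) − 13 = 2, and the invariant factors of ∂_2 are all 1, so H_1 ≅ Z^2.
  H_2: rank ker ∂_2 − rank ∂_3 = (14 − 13) − 0 = 1, and there is no ∂_3, so H_2 ≅ Z.

H_0 ≅ Z,  H_1 ≅ Z^2,  H_2 ≅ Z.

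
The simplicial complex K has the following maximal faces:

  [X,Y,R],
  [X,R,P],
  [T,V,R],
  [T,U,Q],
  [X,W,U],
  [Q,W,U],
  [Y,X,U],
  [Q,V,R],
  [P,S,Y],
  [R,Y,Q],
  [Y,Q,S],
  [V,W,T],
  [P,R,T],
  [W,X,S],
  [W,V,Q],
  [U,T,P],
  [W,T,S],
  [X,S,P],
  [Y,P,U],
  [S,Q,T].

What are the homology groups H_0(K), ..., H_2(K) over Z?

H_0 ≅ Z,  H_1 ≅ Z ⊕ Z/2,  H_2 = 0.

Order the vertices as P < Q < R < S < T < U < V < W < X < Y. Listing each simplex with vertices in this order, K has dimension 2 with simplices:

  0-simplices (10): P, Q, R, S, T, U, V, W, X, Y
  1-simplices (30): PR, PS, PT, PU, PX, PY, QR, QS, QT, QU, QV, QW, QY, RT, RV, RX, RY, ST, SW, SX, SY, TU, TV, TW, UW, UX, UY, VW, WX, XY
  2-simplices (20): PRT, PRX, PSX, PSY, PTU, PUY, QRV, QRY, QST, QSY, QTU, QUW, QVW, RTV, RXY, STW, SWX, TVW, UWX, UXY

so the chain groups are C_0 ≅ Z^10, C_1 ≅ Z^30, C_2 ≅ Z^20.

∂_1: C_1 → C_0 maps an edge to its endpoints' difference, ∂[p,q] = q − p. For instance
  ∂TW = W − T.
The resulting 10×30 matrix has rank 9, and its Smith normal form has invariant factors (1,1,1,1,1,1,1,1,1).

∂_2: C_2 → C_1 acts by ∂[p,q,r] = [q,r] − [p,r] + [p,q]. For instance
  ∂UWX = WX − UX + UW,
  ∂PTU = TU − PU + PT.
The resulting 30×20 matrix has rank 20, and its Smith normal form has invariant factors (1,1,1,1,1,1,1,1,1,1,1,1,1,1,1,1,1,1,1,2).

Now H_k = ker ∂_k / im ∂_{k+1}, so:

  H_0: rank C_0 − rank ∂_1 = 10 − 9 = 1, and the invariant factors of ∂_1 are all 1, so H_0 = Z.
  H_1: rank ker ∂_1 − rank ∂_2 = (30 − 9) − 20 = 1, and ∂_2 has invariant factor 2 > 1, so H_1 = Z ⊕ Z/2.
  H_2: rank ker ∂_2 − rank ∂_3 = (20 − 20) − 0 = 0, and there is no ∂_3, so H_2 = 0.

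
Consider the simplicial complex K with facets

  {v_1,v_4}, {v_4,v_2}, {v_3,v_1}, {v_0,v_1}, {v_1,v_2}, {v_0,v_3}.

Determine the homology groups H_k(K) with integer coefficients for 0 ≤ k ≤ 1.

Order the vertices as v_0 < v_1 < v_2 < v_3 < v_4. Listing each simplex with vertices in this order, K has dimension 1 with simplices:

  0-simplices (5): [v_0], [v_1], [v_2], [v_3], [v_4]
  1-simplices (6): [v_0,v_1], [v_0,v_3], [v_1,v_2], [v_1,v_3], [v_1,v_4], [v_2,v_4]

giving chain groups C_0 ≅ Z^5, C_1 ≅ Z^6.

Boundary ∂_1: C_1 → C_0 sends each edge [p,q] (with p < q) to q − p.
The 5×6 boundary matrix has rank 4 and Smith normal form diag(1,1,1,1).

From H_k ≅ ker(∂_k) / im(∂_{k+1}) we obtain:

  H_0: rank C_0 − rank ∂_1 = 5 − 4 = 1, and the invariant factors of ∂_1 are all 1, so H_0 ≅ Z.
  H_1: rank ker ∂_1 − rank ∂_2 = (6 − 4) − 0 = 2, and there is no ∂_2, so H_1 ≅ Z^2.

(K is a triangulation of a wedge of 2 circles.)

H_0 ≅ Z,  H_1 ≅ Z^2.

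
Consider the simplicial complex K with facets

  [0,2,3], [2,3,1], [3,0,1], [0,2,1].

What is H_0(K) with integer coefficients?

H_0 ≅ Z.

Order the vertices as 0 < 1 < 2 < 3. Listing each simplex with vertices in this order, K has dimension 2 with simplices:

  0-simplices (4): [0], [1], [2], [3]
  1-simplices (6): [0,1], [0,2], [0,3], [1,2], [1,3], [2,3]
  2-simplices (4): [0,1,2], [0,1,3], [0,2,3], [1,2,3]

so the chain groups are C_0 ≅ Z^4, C_1 ≅ Z^6, C_2 ≅ Z^4.

The boundary map ∂_1: C_1 → C_0 sends each edge [p,q] (with p < q) to q − p. For instance
  ∂[1,3] = [3] − [1].
As a 4×6 matrix over Z this has rank 3, with invariant factors (1,1,1).

Boundary ∂_2: C_2 → C_1 sends each 2-simplex [p,q,r] to [q,r] − [p,r] + [p,q]. For instance
  ∂[0,1,2] = [1,2] − [0,2] + [0,1],
  ∂[0,1,3] = [1,3] − [0,3] + [0,1].
This gives a 6×4 integer matrix of rank 3; reducing to Smith normal form yields diagonal entries (1,1,1).

From H_k ≅ ker(∂_k) / im(∂_{k+1}) we obtain:

  H_0: rank C_0 − rank ∂_1 = 4 − 3 = 1, and the invariant factors of ∂_1 are all 1, so H_0 ≅ Z.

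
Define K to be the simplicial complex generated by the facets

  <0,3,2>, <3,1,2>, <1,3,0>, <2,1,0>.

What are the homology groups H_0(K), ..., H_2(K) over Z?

H_0 = Z,  H_1 = 0,  H_2 = Z.

Order the vertices as 0 < 1 < 2 < 3. Listing each simplex with vertices in this order, K has dimension 2 with simplices:

  0-simplices (4): [0], [1], [2], [3]
  1-simplices (6): [0,1], [0,2], [0,3], [1,2], [1,3], [2,3]
  2-simplices (4): [0,1,2], [0,1,3], [0,2,3], [1,2,3]

giving chain groups C_0 ≅ Z^4, C_1 ≅ Z^6, C_2 ≅ Z^4.

∂_1: C_1 → C_0 sends each edge [p,q] (with p < q) to q − p.
This gives a 4×6 integer matrix of rank 3; reducing to Smith normal form yields diagonal entries (1,1,1).

Boundary ∂_2: C_2 → C_1 acts by ∂[p,q,r] = [q,r] − [p,r] + [p,q]. For instance
  ∂[0,1,2] = [1,2] − [0,2] + [0,1],
  ∂[0,2,3] = [2,3] − [0,3] + [0,2].
The resulting 6×4 matrix has rank 3, and its Smith normal form has invariant factors (1,1,1).

Now H_k = ker ∂_k / im ∂_{k+1}, so:

  H_0: rank C_0 − rank ∂_1 = 4 − 3 = 1, and the invariant factors of ∂_1 are all 1, so H_0 ≅ Z.
  H_1: rank ker ∂_1 − rank ∂_2 = (6 − 3) − 3 = 0, and the invariant factors of ∂_2 are all 1, so H_1 ≅ 0.
  H_2: rank ker ∂_2 − rank ∂_3 = (4 − 3) − 0 = 1, and there is no ∂_3, so H_2 ≅ Z.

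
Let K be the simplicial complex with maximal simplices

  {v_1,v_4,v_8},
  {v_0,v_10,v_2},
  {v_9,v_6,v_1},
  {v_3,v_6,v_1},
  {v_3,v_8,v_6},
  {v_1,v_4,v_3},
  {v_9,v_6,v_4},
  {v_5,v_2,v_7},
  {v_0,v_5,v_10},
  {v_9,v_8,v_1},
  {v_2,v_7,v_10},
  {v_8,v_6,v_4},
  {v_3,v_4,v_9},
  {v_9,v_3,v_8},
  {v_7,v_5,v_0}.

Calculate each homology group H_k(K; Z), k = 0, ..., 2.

K has 11 vertices, 25 edges, 15 triangles.
rank ∂_0 = 0, rank ∂_1 = 9 ⇒ b_0 = 11 − 0 − 9 = 2; all invariant factors of ∂_1 are 1 so no torsion. So H_0 ≅ Z^2.
rank ∂_1 = 9, rank ∂_2 = 15 ⇒ b_1 = 25 − 9 − 15 = 1; ∂_2 has invariant factor(s) [2] giving torsion. So H_1 ≅ Z ⊕ Z_2.
rank ∂_2 = 15, rank ∂_3 = 0 ⇒ b_2 = 15 − 15 − 0 = 0. So H_2 ≅ 0.

H_0 = Z^2,  H_1 = Z ⊕ Z_2,  H_2 = 0.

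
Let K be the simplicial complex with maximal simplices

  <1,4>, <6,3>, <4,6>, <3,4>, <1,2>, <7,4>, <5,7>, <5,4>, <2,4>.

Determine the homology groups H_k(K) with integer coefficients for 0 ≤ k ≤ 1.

Fix the vertex order 1 < 2 < 3 < 4 < 5 < 6 < 7 and write every simplex with vertices in increasing order. Then dim K = 1 and the simplices of K are:

  0-simplices (7): [1], [2], [3], [4], [5], [6], [7]
  1-simplices (9): [1,2], [1,4], [2,4], [3,4], [3,6], [4,5], [4,6], [4,7], [5,7]

giving chain groups C_0 ≅ Z^7, C_1 ≅ Z^9.

Boundary ∂_1: C_1 → C_0 maps an edge to its endpoints' difference, ∂[p,q] = q − p. For instance
  ∂[1,2] = [2] − [1].
As a 7×9 matrix over Z this has rank 6, with invariant factors (1,1,1,1,1,1).

Reading off H_k = ker ∂_k / im ∂_{k+1}:

  H_0: rank C_0 − rank ∂_1 = 7 − 6 = 1, and the invariant factors of ∂_1 are all 1, so H_0 ≅ Z.
  H_1: rank ker ∂_1 − rank ∂_2 = (9 − 6) − 0 = 3, and there is no ∂_2, so H_1 ≅ Z^3.

(K is a triangulation of a wedge of 3 circles.)

H_0 = Z,  H_1 = Z^3.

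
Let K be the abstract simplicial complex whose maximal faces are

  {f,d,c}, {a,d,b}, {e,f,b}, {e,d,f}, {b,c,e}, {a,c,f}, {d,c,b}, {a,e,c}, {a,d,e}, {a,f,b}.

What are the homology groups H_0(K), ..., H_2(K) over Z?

H_0 = Z,  H_1 = Z/2,  H_2 = 0.

K has 6 vertices, 15 edges, 10 triangles.
rank ∂_0 = 0, rank ∂_1 = 5 ⇒ b_0 = 6 − 0 − 5 = 1; all invariant factors of ∂_1 are 1 so no torsion. So H_0 ≅ Z.
rank ∂_1 = 5, rank ∂_2 = 10 ⇒ b_1 = 15 − 5 − 10 = 0; ∂_2 has invariant factor(s) [2] giving torsion. So H_1 ≅ Z/2.
rank ∂_2 = 10, rank ∂_3 = 0 ⇒ b_2 = 10 − 10 − 0 = 0. So H_2 ≅ 0.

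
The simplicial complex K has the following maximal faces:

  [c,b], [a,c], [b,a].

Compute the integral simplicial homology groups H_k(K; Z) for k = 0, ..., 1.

H_0 ≅ Z,  H_1 ≅ Z.

Take the total order a < b < c on the vertex set. Then K (dimension 1) consists of the simplices:

  0-simplices (3): a, b, c
  1-simplices (3): ab, ac, bc

Hence C_0 ≅ Z^3, C_1 ≅ Z^3.

∂_1: C_1 → C_0 sends each edge [p,q] (with p < q) to q − p. For instance
  ∂bc = c − b.
The resulting 3×3 matrix has rank 2, and its Smith normal form has invariant factors (1,1).

From H_k ≅ ker(∂_k) / im(∂_{k+1}) we obtain:

  H_0: rank C_0 − rank ∂_1 = 3 − 2 = 1, and the invariant factors of ∂_1 are all 1, so H_0 ≅ Z.
  H_1: rank ker ∂_1 − rank ∂_2 = (3 − 2) − 0 = 1, and there is no ∂_2, so H_1 ≅ Z.

(K is a triangulation of the circle S^1.)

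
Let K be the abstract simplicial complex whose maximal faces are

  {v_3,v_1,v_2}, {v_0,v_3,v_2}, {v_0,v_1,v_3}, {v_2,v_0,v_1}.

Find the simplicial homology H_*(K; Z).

K has 4 vertices, 6 edges, 4 triangles.
rank ∂_0 = 0, rank ∂_1 = 3 ⇒ b_0 = 4 − 0 − 3 = 1; all invariant factors of ∂_1 are 1 so no torsion. So H_0 ≅ Z.
rank ∂_1 = 3, rank ∂_2 = 3 ⇒ b_1 = 6 − 3 − 3 = 0; all invariant factors of ∂_2 are 1 so no torsion. So H_1 ≅ 0.
rank ∂_2 = 3, rank ∂_3 = 0 ⇒ b_2 = 4 − 3 − 0 = 1. So H_2 ≅ Z.

H_0 ≅ Z,  H_1 = 0,  H_2 ≅ Z.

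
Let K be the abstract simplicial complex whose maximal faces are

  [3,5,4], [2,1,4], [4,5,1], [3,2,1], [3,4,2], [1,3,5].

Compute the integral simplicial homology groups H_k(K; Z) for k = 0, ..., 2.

Order the vertices as 1 < 2 < 3 < 4 < 5. Listing each simplex with vertices in this order, K has dimension 2 with simplices:

  0-simplices (5): [1], [2], [3], [4], [5]
  1-simplices (9): [1,2], [1,3], [1,4], [1,5], [2,3], [2,4], [3,4], [3,5], [4,5]
  2-simplices (6): [1,2,3], [1,2,4], [1,3,5], [1,4,5], [2,3,4], [3,4,5]

so the chain groups are C_0 ≅ Z^5, C_1 ≅ Z^9, C_2 ≅ Z^6.

∂_1: C_1 → C_0 is given by ∂[p,q] = [q] − [p]. For instance
  ∂[1,2] = [2] − [1].
This gives a 5×9 integer matrix of rank 4; reducing to Smith normal form yields diagonal entries (1,1,1,1).

∂_2: C_2 → C_1 maps a triangle to the signed sum of its edges. For instance
  ∂[3,4,5] = [4,5] − [3,5] + [3,4],
  ∂[1,2,3] = [2,3] − [1,3] + [1,2].
This gives a 9×6 integer matrix of rank 5; reducing to Smith normal form yields diagonal entries (1,1,1,1,1).

Now H_k = ker ∂_k / im ∂_{k+1}, so:

  H_0: rank C_0 − rank ∂_1 = 5 − 4 = 1, and the invariant factors of ∂_1 are all 1, so H_0 = Z.
  H_1: rank ker ∂_1 − rank ∂_2 = (9 − 4) − 5 = 0, and the invariant factors of ∂_2 are all 1, so H_1 = 0.
  H_2: rank ker ∂_2 − rank ∂_3 = (6 − 5) − 0 = 1, and there is no ∂_3, so H_2 = Z.

As a check, the Euler characteristic is 5 − 9 + 6 = 2, which agrees with 1 − 0 + 1 = 2.
(K is a triangulation of the 2-sphere S^2.)

H_0 = Z,  H_1 = 0,  H_2 = Z.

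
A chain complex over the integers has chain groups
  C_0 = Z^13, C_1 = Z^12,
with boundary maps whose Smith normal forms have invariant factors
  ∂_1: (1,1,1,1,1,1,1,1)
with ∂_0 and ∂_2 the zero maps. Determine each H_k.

H_0 ≅ Z^5,  H_1 ≅ Z^4.

H_0: b_0 = 13 − 0 − 8 = 5; torsion from ∂_1 factors > 1: none. So H_0 ≅ Z^5.
H_1: b_1 = 12 − 8 − 0 = 4; torsion from ∂_2 factors > 1: none. So H_1 ≅ Z^4.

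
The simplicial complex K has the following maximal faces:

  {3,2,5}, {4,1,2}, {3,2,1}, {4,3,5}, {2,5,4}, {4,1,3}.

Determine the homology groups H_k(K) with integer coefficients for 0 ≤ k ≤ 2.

Take the total order 1 < 2 < 3 < 4 < 5 on the vertex set. Then K (dimension 2) consists of the simplices:

  0-simplices (5): [1], [2], [3], [4], [5]
  1-simplices (9): [1,2], [1,3], [1,4], [2,3], [2,4], [2,5], [3,4], [3,5], [4,5]
  2-simplices (6): [1,2,3], [1,2,4], [1,3,4], [2,3,5], [2,4,5], [3,4,5]

so the chain groups are C_0 ≅ Z^5, C_1 ≅ Z^9, C_2 ≅ Z^6.

Boundary ∂_1: C_1 → C_0 maps an edge to its endpoints' difference, ∂[p,q] = q − p.
As a 5×9 matrix over Z this has rank 4, with invariant factors (1,1,1,1).

Boundary ∂_2: C_2 → C_1 maps a triangle to the signed sum of its edges. For instance
  ∂[3,4,5] = [4,5] − [3,5] + [3,4],
  ∂[2,3,5] = [3,5] − [2,5] + [2,3].
The 9×6 boundary matrix has rank 5 and Smith normal form diag(1,1,1,1,1).

Computing H_k = (kernel of ∂_k) / (image of ∂_{k+1}):

  H_0: rank C_0 − rank ∂_1 = 5 − 4 = 1, and the invariant factors of ∂_1 are all 1, so H_0 = Z.
  H_1: rank ker ∂_1 − rank ∂_2 = (9 − 4) − 5 = 0, and the invariant factors of ∂_2 are all 1, so H_1 = 0.
  H_2: rank ker ∂_2 − rank ∂_3 = (6 − 5) − 0 = 1, and there is no ∂_3, so H_2 = Z.

H_0 = Z,  H_1 = 0,  H_2 = Z.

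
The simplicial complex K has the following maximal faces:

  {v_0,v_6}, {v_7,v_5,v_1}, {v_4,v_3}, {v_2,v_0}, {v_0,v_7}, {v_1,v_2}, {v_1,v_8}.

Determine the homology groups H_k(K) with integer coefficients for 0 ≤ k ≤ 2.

H_0 ≅ Z^2,  H_1 ≅ Z,  H_2 = 0.

Fix the vertex order v_0 < v_1 < v_2 < v_3 < v_4 < v_5 < v_6 < v_7 < v_8 and write every simplex with vertices in increasing order. Then dim K = 2 and the simplices of K are:

  0-simplices (9): [v_0], [v_1], [v_2], [v_3], [v_4], [v_5], [v_6], [v_7], [v_8]
  1-simplices (9): [v_0,v_2], [v_0,v_6], [v_0,v_7], [v_1,v_2], [v_1,v_5], [v_1,v_7], [v_1,v_8], [v_3,v_4], [v_5,v_7]
  2-simplices (1): [v_1,v_5,v_7]

giving chain groups C_0 ≅ Z^9, C_1 ≅ Z^9, C_2 ≅ Z^1.

Boundary ∂_1: C_1 → C_0 sends each edge [p,q] (with p < q) to q − p.
As a 9×9 matrix over Z this has rank 7, with invariant factors (1,1,1,1,1,1,1).

Boundary ∂_2: C_2 → C_1 sends each 2-simplex [p,q,r] to [q,r] − [p,r] + [p,q]. For instance
  ∂[v_1,v_5,v_7] = [v_5,v_7] − [v_1,v_7] + [v_1,v_5].
As a 9×1 matrix over Z this has rank 1, with invariant factors (1).

Computing H_k = (kernel of ∂_k) / (image of ∂_{k+1}):

  H_0: rank C_0 − rank ∂_1 = 9 − 7 = 2, and the invariant factors of ∂_1 are all 1, so H_0 ≅ Z^2.
  H_1: rank ker ∂_1 − rank ∂_2 = (9 − 7) − 1 = 1, and the invariant factors of ∂_2 are all 1, so H_1 ≅ Z.
  H_2: rank ker ∂_2 − rank ∂_3 = (1 − 1) − 0 = 0, and there is no ∂_3, so H_2 ≅ 0.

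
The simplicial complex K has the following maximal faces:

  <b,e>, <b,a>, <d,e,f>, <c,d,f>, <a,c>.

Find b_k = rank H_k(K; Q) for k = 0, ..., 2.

b_0 = 1, b_1 = 1, b_2 = 0.

Order the vertices as a < b < c < d < e < f. Listing each simplex with vertices in this order, K has dimension 2 with simplices:

  0-simplices (6): a, b, c, d, e, f
  1-simplices (8): ab, ac, be, cd, cf, de, df, ef
  2-simplices (2): cdf, def

giving chain groups C_0 ≅ Z^6, C_1 ≅ Z^8, C_2 ≅ Z^2.

The boundary map ∂_1: C_1 → C_0 sends each edge [p,q] (with p < q) to q − p. For instance
  ∂be = e − b.
The 6×8 boundary matrix has rank 5 and Smith normal form diag(1,1,1,1,1).

Boundary ∂_2: C_2 → C_1 maps a triangle to the signed sum of its edges. For instance
  ∂def = ef − df + de,
  ∂cdf = df − cf + cd.
This gives a 8×2 integer matrix of rank 2; reducing to Smith normal form yields diagonal entries (1,1).

Reading off H_k = ker ∂_k / im ∂_{k+1}:

  H_0: rank C_0 − rank ∂_1 = 6 − 5 = 1, and the invariant factors of ∂_1 are all 1, so H_0 ≅ Z.
  H_1: rank ker ∂_1 − rank ∂_2 = (8 − 5) − 2 = 1, and the invariant factors of ∂_2 are all 1, so H_1 ≅ Z.
  H_2: rank ker ∂_2 − rank ∂_3 = (2 − 2) − 0 = 0, and there is no ∂_3, so H_2 ≅ 0.

Hence the Betti numbers are b_0 = 1, b_1 = 1, b_2 = 0.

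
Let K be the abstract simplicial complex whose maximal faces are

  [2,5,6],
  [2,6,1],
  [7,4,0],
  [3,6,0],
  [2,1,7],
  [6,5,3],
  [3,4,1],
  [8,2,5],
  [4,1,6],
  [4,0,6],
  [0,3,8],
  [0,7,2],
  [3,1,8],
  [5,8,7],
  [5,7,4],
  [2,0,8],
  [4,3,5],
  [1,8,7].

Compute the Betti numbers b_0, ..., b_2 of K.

b_0 = 1, b_1 = 1, b_2 = 0.

K has 9 vertices, 27 edges, 18 triangles.
rank ∂_0 = 0, rank ∂_1 = 8 ⇒ b_0 = 9 − 0 − 8 = 1; all invariant factors of ∂_1 are 1 so no torsion. So H_0 ≅ Z.
rank ∂_1 = 8, rank ∂_2 = 18 ⇒ b_1 = 27 − 8 − 18 = 1; ∂_2 has invariant factor(s) [2] giving torsion. So H_1 ≅ Z ⊕ Z/2Z.
rank ∂_2 = 18, rank ∂_3 = 0 ⇒ b_2 = 18 − 18 − 0 = 0. So H_2 ≅ 0.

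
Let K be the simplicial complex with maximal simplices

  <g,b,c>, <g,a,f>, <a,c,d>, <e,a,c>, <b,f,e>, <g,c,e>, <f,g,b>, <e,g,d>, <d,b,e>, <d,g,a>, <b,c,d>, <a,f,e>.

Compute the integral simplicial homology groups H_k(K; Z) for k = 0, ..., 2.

Fix the vertex order a < b < c < d < e < f < g and write every simplex with vertices in increasing order. Then dim K = 2 and the simplices of K are:

  0-simplices (7): a, b, c, d, e, f, g
  1-simplices (18): ac, ad, ae, af, ag, bc, bd, be, bf, bg, cd, ce, cg, de, dg, ef, eg, fg
  2-simplices (12): acd, ace, adg, aef, afg, bcd, bcg, bde, bef, bfg, ceg, deg

giving chain groups C_0 ≅ Z^7, C_1 ≅ Z^18, C_2 ≅ Z^12.

∂_1: C_1 → C_0 is given by ∂[p,q] = [q] − [p]. For instance
  ∂ef = f − e.
The 7×18 boundary matrix has rank 6 and Smith normal form diag(1,1,1,1,1,1).

The boundary map ∂_2: C_2 → C_1 sends each 2-simplex [p,q,r] to [q,r] − [p,r] + [p,q]. For instance
  ∂bcg = cg − bg + bc,
  ∂ceg = eg − cg + ce.
This gives a 18×12 integer matrix of rank 12; reducing to Smith normal form yields diagonal entries (1,1,1,1,1,1,1,1,1,1,1,2).

Computing H_k = (kernel of ∂_k) / (image of ∂_{k+1}):

  H_0: rank C_0 − rank ∂_1 = 7 − 6 = 1, and the invariant factors of ∂_1 are all 1, so H_0 = Z.
  H_1: rank ker ∂_1 − rank ∂_2 = (18 − 6) − 12 = 0, and ∂_2 has invariant factor 2 > 1, so H_1 = Z/2.
  H_2: rank ker ∂_2 − rank ∂_3 = (12 − 12) − 0 = 0, and there is no ∂_3, so H_2 = 0.

H_0 = Z,  H_1 = Z/2,  H_2 = 0.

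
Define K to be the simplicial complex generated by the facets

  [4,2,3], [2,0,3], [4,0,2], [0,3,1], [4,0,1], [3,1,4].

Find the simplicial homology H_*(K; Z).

K has 5 vertices, 9 edges, 6 triangles.
rank ∂_0 = 0, rank ∂_1 = 4 ⇒ b_0 = 5 − 0 − 4 = 1; all invariant factors of ∂_1 are 1 so no torsion. So H_0 ≅ Z.
rank ∂_1 = 4, rank ∂_2 = 5 ⇒ b_1 = 9 − 4 − 5 = 0; all invariant factors of ∂_2 are 1 so no torsion. So H_1 ≅ 0.
rank ∂_2 = 5, rank ∂_3 = 0 ⇒ b_2 = 6 − 5 − 0 = 1. So H_2 ≅ Z.

H_0 ≅ Z,  H_1 = 0,  H_2 ≅ Z.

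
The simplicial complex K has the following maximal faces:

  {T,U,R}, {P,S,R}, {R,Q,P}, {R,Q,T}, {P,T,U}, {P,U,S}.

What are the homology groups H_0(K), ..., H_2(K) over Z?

H_0 = Z,  H_1 = Z,  H_2 = 0.

Take the total order P < Q < R < S < T < U on the vertex set. Then K (dimension 2) consists of the simplices:

  0-simplices (6): P, Q, R, S, T, U
  1-simplices (12): PQ, PR, PS, PT, PU, QR, QT, RS, RT, RU, SU, TU
  2-simplices (6): PQR, PRS, PSU, PTU, QRT, RTU

giving chain groups C_0 ≅ Z^6, C_1 ≅ Z^12, C_2 ≅ Z^6.

∂_1: C_1 → C_0 sends each edge [p,q] (with p < q) to q − p.
The 6×12 boundary matrix has rank 5 and Smith normal form diag(1,1,1,1,1).

Boundary ∂_2: C_2 → C_1 sends each 2-simplex [p,q,r] to [q,r] − [p,r] + [p,q]. For instance
  ∂PTU = TU − PU + PT,
  ∂PQR = QR − PR + PQ.
This gives a 12×6 integer matrix of rank 6; reducing to Smith normal form yields diagonal entries (1,1,1,1,1,1).

Now H_k = ker ∂_k / im ∂_{k+1}, so:

  H_0: rank C_0 − rank ∂_1 = 6 − 5 = 1, and the invariant factors of ∂_1 are all 1, so H_0 ≅ Z.
  H_1: rank ker ∂_1 − rank ∂_2 = (12 − 5) − 6 = 1, and the invariant factors of ∂_2 are all 1, so H_1 ≅ Z.
  H_2: rank ker ∂_2 − rank ∂_3 = (6 − 6) − 0 = 0, and there is no ∂_3, so H_2 ≅ 0.

As a check, the Euler characteristic is 6 − 12 + 6 = 0, which agrees with 1 − 1 + 0 = 0.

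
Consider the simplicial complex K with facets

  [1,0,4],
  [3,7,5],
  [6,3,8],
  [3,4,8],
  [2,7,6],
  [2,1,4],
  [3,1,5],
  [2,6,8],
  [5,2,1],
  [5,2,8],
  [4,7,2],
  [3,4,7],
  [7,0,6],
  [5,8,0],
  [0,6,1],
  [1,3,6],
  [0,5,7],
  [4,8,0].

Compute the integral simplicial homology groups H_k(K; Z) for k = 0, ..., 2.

We work with the vertex ordering 0 < 1 < 2 < 3 < 4 < 5 < 6 < 7 < 8. The simplices of K, each written with vertices in increasing order, are:

  0-simplices (9): [0], [1], [2], [3], [4], [5], [6], [7], [8]
  1-simplices (27): (27 of them)
  2-simplices (18): [0,1,4], [0,1,6], [0,4,8], [0,5,7], [0,5,8], [0,6,7], [1,2,4], [1,2,5], [1,3,5], [1,3,6], [2,4,7], [2,5,8], [2,6,7], [2,6,8], [3,4,7], [3,4,8], [3,5,7], [3,6,8]

giving chain groups C_0 ≅ Z^9, C_1 ≅ Z^27, C_2 ≅ Z^18.

∂_1: C_1 → C_0 sends each edge [p,q] (with p < q) to q − p. For instance
  ∂[2,6] = [6] − [2].
As a 9×27 matrix over Z this has rank 8, with invariant factors (1,1,1,1,1,1,1,1).

Boundary ∂_2: C_2 → C_1 maps a triangle to the signed sum of its edges. For instance
  ∂[3,4,7] = [4,7] − [3,7] + [3,4],
  ∂[3,5,7] = [5,7] − [3,7] + [3,5].
This gives a 27×18 integer matrix of rank 17; reducing to Smith normal form yields diagonal entries (1,1,1,1,1,1,1,1,1,1,1,1,1,1,1,1,1).

From H_k ≅ ker(∂_k) / im(∂_{k+1}) we obtain:

  H_0: rank C_0 − rank ∂_1 = 9 − 8 = 1, and the invariant factors of ∂_1 are all 1, so H_0 ≅ Z.
  H_1: rank ker ∂_1 − rank ∂_2 = (27 − 8) − 17 = 2, and the invariant factors of ∂_2 are all 1, so H_1 ≅ Z^2.
  H_2: rank ker ∂_2 − rank ∂_3 = (18 − 17) − 0 = 1, and there is no ∂_3, so H_2 ≅ Z.

(K is a triangulation of the torus T^2.)

H_0 ≅ Z,  H_1 ≅ Z^2,  H_2 ≅ Z.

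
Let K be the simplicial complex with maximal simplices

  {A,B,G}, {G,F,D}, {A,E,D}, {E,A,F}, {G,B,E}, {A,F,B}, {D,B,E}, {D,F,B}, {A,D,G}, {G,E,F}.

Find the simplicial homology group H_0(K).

H_0 = Z.

Take the total order A < B < D < E < F < G on the vertex set. Then K (dimension 2) consists of the simplices:

  0-simplices (6): A, B, D, E, F, G
  1-simplices (15): AB, AD, AE, AF, AG, BD, BE, BF, BG, DE, DF, DG, EF, EG, FG
  2-simplices (10): ABF, ABG, ADE, ADG, AEF, BDE, BDF, BEG, DFG, EFG

giving chain groups C_0 ≅ Z^6, C_1 ≅ Z^15, C_2 ≅ Z^10.

Boundary ∂_1: C_1 → C_0 sends each edge [p,q] (with p < q) to q − p. For instance
  ∂DF = F − D.
The 6×15 boundary matrix has rank 5 and Smith normal form diag(1,1,1,1,1).

The boundary map ∂_2: C_2 → C_1 acts by ∂[p,q,r] = [q,r] − [p,r] + [p,q]. For instance
  ∂ADG = DG − AG + AD,
  ∂ADE = DE − AE + AD.
The resulting 15×10 matrix has rank 10, and its Smith normal form has invariant factors (1,1,1,1,1,1,1,1,1,2).

Computing H_k = (kernel of ∂_k) / (image of ∂_{k+1}):

  H_0: rank C_0 − rank ∂_1 = 6 − 5 = 1, and the invariant factors of ∂_1 are all 1, so H_0 = Z.

(K is a triangulation of the real projective plane RP^2.)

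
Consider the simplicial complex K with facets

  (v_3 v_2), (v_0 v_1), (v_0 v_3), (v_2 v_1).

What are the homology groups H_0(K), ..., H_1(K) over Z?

Order the vertices as v_0 < v_1 < v_2 < v_3. Listing each simplex with vertices in this order, K has dimension 1 with simplices:

  0-simplices (4): [v_0], [v_1], [v_2], [v_3]
  1-simplices (4): [v_0,v_1], [v_0,v_3], [v_1,v_2], [v_2,v_3]

so the chain groups are C_0 ≅ Z^4, C_1 ≅ Z^4.

∂_1: C_1 → C_0 is given by ∂[p,q] = [q] − [p]. For instance
  ∂[v_2,v_3] = [v_3] − [v_2].
As a 4×4 matrix over Z this has rank 3, with invariant factors (1,1,1).

Computing H_k = (kernel of ∂_k) / (image of ∂_{k+1}):

  H_0: rank C_0 − rank ∂_1 = 4 − 3 = 1, and the invariant factors of ∂_1 are all 1, so H_0 = Z.
  H_1: rank ker ∂_1 − rank ∂_2 = (4 − 3) − 0 = 1, and there is no ∂_2, so H_1 = Z.

As a check, the Euler characteristic is 4 − 4 = 0, which agrees with 1 − 1 = 0.

H_0 ≅ Z,  H_1 ≅ Z.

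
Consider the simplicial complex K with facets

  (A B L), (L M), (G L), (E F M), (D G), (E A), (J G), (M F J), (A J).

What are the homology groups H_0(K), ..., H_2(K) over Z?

H_0 ≅ Z,  H_1 ≅ Z^3,  H_2 = 0.

Take the total order A < B < D < E < F < G < J < L < M on the vertex set. Then K (dimension 2) consists of the simplices:

  0-simplices (9): A, B, D, E, F, G, J, L, M
  1-simplices (14): AB, AE, AJ, AL, BL, DG, EF, EM, FJ, FM, GJ, GL, JM, LM
  2-simplices (3): ABL, EFM, FJM

so the chain groups are C_0 ≅ Z^9, C_1 ≅ Z^14, C_2 ≅ Z^3.

∂_1: C_1 → C_0 sends each edge [p,q] (with p < q) to q − p. For instance
  ∂GL = L − G.
This gives a 9×14 integer matrix of rank 8; reducing to Smith normal form yields diagonal entries (1,1,1,1,1,1,1,1).

Boundary ∂_2: C_2 → C_1 sends each 2-simplex [p,q,r] to [q,r] − [p,r] + [p,q]. For instance
  ∂FJM = JM − FM + FJ,
  ∂EFM = FM − EM + EF.
This gives a 14×3 integer matrix of rank 3; reducing to Smith normal form yields diagonal entries (1,1,1).

Now H_k = ker ∂_k / im ∂_{k+1}, so:

  H_0: rank C_0 − rank ∂_1 = 9 − 8 = 1, and the invariant factors of ∂_1 are all 1, so H_0 = Z.
  H_1: rank ker ∂_1 − rank ∂_2 = (14 − 8) − 3 = 3, and the invariant factors of ∂_2 are all 1, so H_1 = Z^3.
  H_2: rank ker ∂_2 − rank ∂_3 = (3 − 3) − 0 = 0, and there is no ∂_3, so H_2 = 0.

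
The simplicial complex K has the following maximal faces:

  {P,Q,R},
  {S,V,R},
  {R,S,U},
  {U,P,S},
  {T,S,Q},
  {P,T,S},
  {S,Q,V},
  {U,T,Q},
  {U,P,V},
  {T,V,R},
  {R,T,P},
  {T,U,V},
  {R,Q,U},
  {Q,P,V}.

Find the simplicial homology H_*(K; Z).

We work with the vertex ordering P < Q < R < S < T < U < V. The simplices of K, each written with vertices in increasing order, are:

  0-simplices (7): P, Q, R, S, T, U, V
  1-simplices (21): PQ, PR, PS, PT, PU, PV, QR, QS, QT, QU, QV, RS, RT, RU, RV, ST, SU, SV, TU, TV, UV
  2-simplices (14): PQR, PQV, PRT, PST, PSU, PUV, QRU, QST, QSV, QTU, RSU, RSV, RTV, TUV

Hence C_0 ≅ Z^7, C_1 ≅ Z^21, C_2 ≅ Z^14.

Boundary ∂_1: C_1 → C_0 maps an edge to its endpoints' difference, ∂[p,q] = q − p. For instance
  ∂PT = T − P.
The 7×21 boundary matrix has rank 6 and Smith normal form diag(1,1,1,1,1,1).

∂_2: C_2 → C_1 acts by ∂[p,q,r] = [q,r] − [p,r] + [p,q]. For instance
  ∂PQV = QV − PV + PQ,
  ∂QSV = SV − QV + QS.
The resulting 21×14 matrix has rank 13, and its Smith normal form has invariant factors (1,1,1,1,1,1,1,1,1,1,1,1,1).

Now H_k = ker ∂_k / im ∂_{k+1}, so:

  H_0: rank C_0 − rank ∂_1 = 7 − 6 = 1, and the invariant factors of ∂_1 are all 1, so H_0 = Z.
  H_1: rank ker ∂_1 − rank ∂_2 = (21 − 6) − 13 = 2, and the invariant factors of ∂_2 are all 1, so H_1 = Z^2.
  H_2: rank ker ∂_2 − rank ∂_3 = (14 − 13) − 0 = 1, and there is no ∂_3, so H_2 = Z.

As a check, the Euler characteristic is 7 − 21 + 14 = 0, which agrees with 1 − 2 + 1 = 0.

H_0 ≅ Z,  H_1 ≅ Z^2,  H_2 ≅ Z.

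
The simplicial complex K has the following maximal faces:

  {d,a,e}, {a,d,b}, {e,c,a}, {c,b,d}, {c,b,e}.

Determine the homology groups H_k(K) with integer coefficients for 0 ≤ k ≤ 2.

Fix the vertex order a < b < c < d < e and write every simplex with vertices in increasing order. Then dim K = 2 and the simplices of K are:

  0-simplices (5): a, b, c, d, e
  1-simplices (10): ab, ac, ad, ae, bc, bd, be, cd, ce, de
  2-simplices (5): abd, ace, ade, bcd, bce

Hence C_0 ≅ Z^5, C_1 ≅ Z^10, C_2 ≅ Z^5.

∂_1: C_1 → C_0 is given by ∂[p,q] = [q] − [p]. For instance
  ∂ce = e − c.
The resulting 5×10 matrix has rank 4, and its Smith normal form has invariant factors (1,1,1,1).

The boundary map ∂_2: C_2 → C_1 acts by ∂[p,q,r] = [q,r] − [p,r] + [p,q]. For instance
  ∂ace = ce − ae + ac,
  ∂bcd = cd − bd + bc.
As a 10×5 matrix over Z this has rank 5, with invariant factors (1,1,1,1,1).

Reading off H_k = ker ∂_k / im ∂_{k+1}:

  H_0: rank C_0 − rank ∂_1 = 5 − 4 = 1, and the invariant factors of ∂_1 are all 1, so H_0 = Z.
  H_1: rank ker ∂_1 − rank ∂_2 = (10 − 4) − 5 = 1, and the invariant factors of ∂_2 are all 1, so H_1 = Z.
  H_2: rank ker ∂_2 − rank ∂_3 = (5 − 5) − 0 = 0, and there is no ∂_3, so H_2 = 0.

(K is a triangulation of the Möbius band.)

H_0 = Z,  H_1 = Z,  H_2 = 0.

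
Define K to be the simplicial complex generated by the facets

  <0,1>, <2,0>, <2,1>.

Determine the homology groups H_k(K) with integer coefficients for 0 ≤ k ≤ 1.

Fix the vertex order 0 < 1 < 2 and write every simplex with vertices in increasing order. Then dim K = 1 and the simplices of K are:

  0-simplices (3): [0], [1], [2]
  1-simplices (3): [0,1], [0,2], [1,2]

giving chain groups C_0 ≅ Z^3, C_1 ≅ Z^3.

Boundary ∂_1: C_1 → C_0 maps an edge to its endpoints' difference, ∂[p,q] = q − p. For instance
  ∂[0,2] = [2] − [0].
The 3×3 boundary matrix has rank 2 and Smith normal form diag(1,1).

From H_k ≅ ker(∂_k) / im(∂_{k+1}) we obtain:

  H_0: rank C_0 − rank ∂_1 = 3 − 2 = 1, and the invariant factors of ∂_1 are all 1, so H_0 = Z.
  H_1: rank ker ∂_1 − rank ∂_2 = (3 − 2) − 0 = 1, and there is no ∂_2, so H_1 = Z.

As a check, the Euler characteristic is 3 − 3 = 0, which agrees with 1 − 1 = 0.
(K is a triangulation of the circle S^1.)

H_0 ≅ Z,  H_1 ≅ Z.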